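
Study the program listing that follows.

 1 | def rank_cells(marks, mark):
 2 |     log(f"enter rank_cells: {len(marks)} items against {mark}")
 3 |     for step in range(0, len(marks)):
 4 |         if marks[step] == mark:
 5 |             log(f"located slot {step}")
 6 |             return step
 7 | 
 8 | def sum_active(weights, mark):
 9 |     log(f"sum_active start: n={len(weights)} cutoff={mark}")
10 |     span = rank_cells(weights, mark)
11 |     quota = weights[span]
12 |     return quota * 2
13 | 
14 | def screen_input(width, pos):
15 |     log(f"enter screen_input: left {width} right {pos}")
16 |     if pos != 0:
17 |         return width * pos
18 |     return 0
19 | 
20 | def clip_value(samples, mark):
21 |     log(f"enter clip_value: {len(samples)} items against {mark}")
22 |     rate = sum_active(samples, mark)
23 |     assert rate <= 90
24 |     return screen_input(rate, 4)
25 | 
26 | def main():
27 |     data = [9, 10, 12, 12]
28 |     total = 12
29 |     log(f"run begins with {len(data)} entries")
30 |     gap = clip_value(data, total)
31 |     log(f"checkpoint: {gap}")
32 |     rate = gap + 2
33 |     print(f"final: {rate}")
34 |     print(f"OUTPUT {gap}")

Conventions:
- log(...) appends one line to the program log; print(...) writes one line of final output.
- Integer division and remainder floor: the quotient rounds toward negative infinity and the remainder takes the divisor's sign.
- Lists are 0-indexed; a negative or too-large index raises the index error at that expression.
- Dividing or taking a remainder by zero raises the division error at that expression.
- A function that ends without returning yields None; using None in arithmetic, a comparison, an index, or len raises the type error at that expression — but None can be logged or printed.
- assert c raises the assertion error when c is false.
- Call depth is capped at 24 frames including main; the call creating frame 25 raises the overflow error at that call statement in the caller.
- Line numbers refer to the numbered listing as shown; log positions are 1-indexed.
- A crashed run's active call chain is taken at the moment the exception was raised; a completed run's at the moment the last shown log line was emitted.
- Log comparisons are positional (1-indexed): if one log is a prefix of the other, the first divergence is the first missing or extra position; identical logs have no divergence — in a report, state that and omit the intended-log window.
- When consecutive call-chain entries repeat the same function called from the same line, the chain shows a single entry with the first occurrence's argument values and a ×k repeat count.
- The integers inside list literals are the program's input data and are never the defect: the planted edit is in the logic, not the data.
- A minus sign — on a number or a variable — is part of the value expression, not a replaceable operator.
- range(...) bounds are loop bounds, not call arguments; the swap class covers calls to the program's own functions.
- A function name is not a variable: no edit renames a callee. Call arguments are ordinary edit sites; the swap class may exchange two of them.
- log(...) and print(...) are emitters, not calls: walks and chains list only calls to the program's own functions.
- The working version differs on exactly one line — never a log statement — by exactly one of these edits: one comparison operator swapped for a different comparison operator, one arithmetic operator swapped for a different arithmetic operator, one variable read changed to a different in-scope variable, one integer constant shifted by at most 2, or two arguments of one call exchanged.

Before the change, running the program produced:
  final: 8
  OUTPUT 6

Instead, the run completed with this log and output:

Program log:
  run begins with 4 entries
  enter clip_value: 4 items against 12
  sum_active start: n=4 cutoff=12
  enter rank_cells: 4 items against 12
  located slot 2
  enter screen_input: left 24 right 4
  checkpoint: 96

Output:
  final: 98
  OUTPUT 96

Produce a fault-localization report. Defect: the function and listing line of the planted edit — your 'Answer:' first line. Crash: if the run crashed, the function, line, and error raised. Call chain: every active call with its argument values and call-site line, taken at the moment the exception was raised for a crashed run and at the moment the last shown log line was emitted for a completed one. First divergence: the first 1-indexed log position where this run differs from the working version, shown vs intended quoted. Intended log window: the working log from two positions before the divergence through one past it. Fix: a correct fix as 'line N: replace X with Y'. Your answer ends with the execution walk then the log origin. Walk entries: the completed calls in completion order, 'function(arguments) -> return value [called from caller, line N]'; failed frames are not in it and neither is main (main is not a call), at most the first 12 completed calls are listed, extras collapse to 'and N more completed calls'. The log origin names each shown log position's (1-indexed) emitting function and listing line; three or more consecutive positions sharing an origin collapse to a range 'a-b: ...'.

Answer: the defect is in screen_input at line 17.
Key observation: The earliest visible damage is log position 7 — 'checkpoint: 96' rather than the intended 'checkpoint: 6'.
Call chain: main.
First divergence: position 7; shown 'checkpoint: 96' vs intended 'checkpoint: 6'.
Intended log window:
  5: located slot 2
  6: enter screen_input: left 24 right 4
  7: checkpoint: 6
Execution walk:
  rank_cells([9, 10, 12, 12], 12) -> 2  [called from sum_active, line 10]
  sum_active([9, 10, 12, 12], 12) -> 24  [called from clip_value, line 22]
  screen_input(24, 4) -> 96  [called from clip_value, line 24]
  clip_value([9, 10, 12, 12], 12) -> 96  [called from main, line 30]
Log origin:
  1: emitted by main (line 29)
  2: emitted by clip_value (line 21)
  3: emitted by sum_active (line 9)
  4: emitted by rank_cells (line 2)
  5: emitted by rank_cells (line 5)
  6: emitted by screen_input (line 15)
  7: emitted by main (line 31)
A correct fix: line 17: replace `*` with `//`.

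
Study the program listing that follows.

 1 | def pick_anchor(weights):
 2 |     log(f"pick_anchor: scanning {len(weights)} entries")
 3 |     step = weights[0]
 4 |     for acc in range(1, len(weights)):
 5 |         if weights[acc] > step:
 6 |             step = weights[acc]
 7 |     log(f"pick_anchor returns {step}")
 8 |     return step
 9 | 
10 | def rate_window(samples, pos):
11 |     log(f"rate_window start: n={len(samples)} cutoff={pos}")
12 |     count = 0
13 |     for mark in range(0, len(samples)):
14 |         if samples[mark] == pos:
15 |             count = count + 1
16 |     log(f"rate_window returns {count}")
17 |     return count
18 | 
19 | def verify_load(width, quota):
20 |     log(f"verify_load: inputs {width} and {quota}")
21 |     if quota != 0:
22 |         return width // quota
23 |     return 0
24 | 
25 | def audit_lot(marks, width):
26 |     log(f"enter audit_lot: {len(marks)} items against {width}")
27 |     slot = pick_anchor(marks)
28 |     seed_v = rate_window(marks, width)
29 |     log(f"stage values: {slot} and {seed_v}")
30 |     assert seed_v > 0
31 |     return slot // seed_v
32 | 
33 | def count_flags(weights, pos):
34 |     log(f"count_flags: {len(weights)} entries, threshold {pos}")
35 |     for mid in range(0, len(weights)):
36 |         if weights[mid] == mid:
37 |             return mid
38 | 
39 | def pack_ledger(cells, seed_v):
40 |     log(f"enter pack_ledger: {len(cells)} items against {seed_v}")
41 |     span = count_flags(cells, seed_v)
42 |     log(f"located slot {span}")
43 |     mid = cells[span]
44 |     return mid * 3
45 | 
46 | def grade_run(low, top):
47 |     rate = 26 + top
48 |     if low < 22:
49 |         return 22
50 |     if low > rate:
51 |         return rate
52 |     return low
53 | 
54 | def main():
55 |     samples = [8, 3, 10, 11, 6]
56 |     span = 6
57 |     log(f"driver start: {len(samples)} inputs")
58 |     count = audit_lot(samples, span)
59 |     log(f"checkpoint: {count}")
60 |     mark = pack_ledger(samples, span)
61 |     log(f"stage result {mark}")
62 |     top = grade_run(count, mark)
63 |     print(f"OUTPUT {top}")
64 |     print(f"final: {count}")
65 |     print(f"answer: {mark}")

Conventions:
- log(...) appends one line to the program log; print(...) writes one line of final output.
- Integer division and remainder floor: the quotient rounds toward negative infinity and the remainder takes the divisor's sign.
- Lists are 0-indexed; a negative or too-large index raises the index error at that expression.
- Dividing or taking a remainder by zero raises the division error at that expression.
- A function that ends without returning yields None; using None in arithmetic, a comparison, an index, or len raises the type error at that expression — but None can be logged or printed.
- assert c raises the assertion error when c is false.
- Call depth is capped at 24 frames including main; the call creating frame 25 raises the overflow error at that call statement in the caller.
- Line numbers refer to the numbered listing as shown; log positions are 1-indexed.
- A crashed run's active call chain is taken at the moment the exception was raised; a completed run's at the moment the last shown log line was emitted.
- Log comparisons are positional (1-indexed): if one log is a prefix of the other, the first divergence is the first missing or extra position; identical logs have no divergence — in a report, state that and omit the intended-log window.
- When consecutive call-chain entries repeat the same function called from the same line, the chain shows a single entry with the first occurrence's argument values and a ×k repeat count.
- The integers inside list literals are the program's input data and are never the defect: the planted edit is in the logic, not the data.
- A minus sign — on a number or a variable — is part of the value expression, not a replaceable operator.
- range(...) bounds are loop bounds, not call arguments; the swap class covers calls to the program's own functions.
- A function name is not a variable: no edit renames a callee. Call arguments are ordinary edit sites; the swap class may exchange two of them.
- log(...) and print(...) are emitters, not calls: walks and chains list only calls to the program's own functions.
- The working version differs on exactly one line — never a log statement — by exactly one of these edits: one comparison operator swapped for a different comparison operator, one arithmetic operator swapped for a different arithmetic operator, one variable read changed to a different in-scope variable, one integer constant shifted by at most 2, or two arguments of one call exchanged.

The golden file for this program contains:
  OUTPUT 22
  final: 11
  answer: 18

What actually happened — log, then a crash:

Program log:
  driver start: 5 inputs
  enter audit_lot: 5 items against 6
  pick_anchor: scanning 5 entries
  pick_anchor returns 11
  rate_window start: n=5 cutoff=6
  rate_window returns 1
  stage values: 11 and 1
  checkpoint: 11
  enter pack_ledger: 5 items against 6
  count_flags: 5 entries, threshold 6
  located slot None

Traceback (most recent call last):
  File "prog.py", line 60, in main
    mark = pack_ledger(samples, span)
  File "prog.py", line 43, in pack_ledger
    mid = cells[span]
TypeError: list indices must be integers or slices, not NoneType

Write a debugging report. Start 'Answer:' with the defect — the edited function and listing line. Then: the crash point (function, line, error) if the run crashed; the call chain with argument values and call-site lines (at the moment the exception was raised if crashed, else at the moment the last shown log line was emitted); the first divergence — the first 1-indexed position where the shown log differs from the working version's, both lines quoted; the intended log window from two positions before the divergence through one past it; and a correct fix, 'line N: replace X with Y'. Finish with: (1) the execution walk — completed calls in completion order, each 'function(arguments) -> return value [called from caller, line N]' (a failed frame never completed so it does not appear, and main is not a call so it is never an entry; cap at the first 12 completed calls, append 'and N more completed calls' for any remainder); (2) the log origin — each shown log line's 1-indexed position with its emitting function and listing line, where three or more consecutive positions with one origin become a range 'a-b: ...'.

Answer: the defect is in count_flags at line 36.
Key observation: Log line 11 is where behavior first shows: 'located slot None' appears instead of 'located slot 4'.
Crash: pack_ledger, line 43, TypeError.
Call chain: main -> pack_ledger([8, 3, 10, 11, 6], 6) (called at line 60).
First divergence: at position 11 the run shows 'located slot None' where the working version logs 'located slot 4'.
Intended log window:
  9: enter pack_ledger: 5 items against 6
  10: count_flags: 5 entries, threshold 6
  11: located slot 4
  12: stage result 18
Execution walk:
  pick_anchor([8, 3, 10, 11, 6]) -> 11  [called from audit_lot, line 27]
  rate_window([8, 3, 10, 11, 6], 6) -> 1  [called from audit_lot, line 28]
  audit_lot([8, 3, 10, 11, 6], 6) -> 11  [called from main, line 58]
  count_flags([8, 3, 10, 11, 6], 6) -> None  [called from pack_ledger, line 41]
Log line origins:
  1: from main, line 57
  2: from audit_lot, line 26
  3: from pick_anchor, line 2
  4: from pick_anchor, line 7
  5: from rate_window, line 11
  6: from rate_window, line 16
  7: from audit_lot, line 29
  8: from main, line 59
  9: from pack_ledger, line 40
  10: from count_flags, line 34
  11: from pack_ledger, line 42
A correct fix: line 36: replace `weights[mid] == mid` with `weights[mid] == pos`.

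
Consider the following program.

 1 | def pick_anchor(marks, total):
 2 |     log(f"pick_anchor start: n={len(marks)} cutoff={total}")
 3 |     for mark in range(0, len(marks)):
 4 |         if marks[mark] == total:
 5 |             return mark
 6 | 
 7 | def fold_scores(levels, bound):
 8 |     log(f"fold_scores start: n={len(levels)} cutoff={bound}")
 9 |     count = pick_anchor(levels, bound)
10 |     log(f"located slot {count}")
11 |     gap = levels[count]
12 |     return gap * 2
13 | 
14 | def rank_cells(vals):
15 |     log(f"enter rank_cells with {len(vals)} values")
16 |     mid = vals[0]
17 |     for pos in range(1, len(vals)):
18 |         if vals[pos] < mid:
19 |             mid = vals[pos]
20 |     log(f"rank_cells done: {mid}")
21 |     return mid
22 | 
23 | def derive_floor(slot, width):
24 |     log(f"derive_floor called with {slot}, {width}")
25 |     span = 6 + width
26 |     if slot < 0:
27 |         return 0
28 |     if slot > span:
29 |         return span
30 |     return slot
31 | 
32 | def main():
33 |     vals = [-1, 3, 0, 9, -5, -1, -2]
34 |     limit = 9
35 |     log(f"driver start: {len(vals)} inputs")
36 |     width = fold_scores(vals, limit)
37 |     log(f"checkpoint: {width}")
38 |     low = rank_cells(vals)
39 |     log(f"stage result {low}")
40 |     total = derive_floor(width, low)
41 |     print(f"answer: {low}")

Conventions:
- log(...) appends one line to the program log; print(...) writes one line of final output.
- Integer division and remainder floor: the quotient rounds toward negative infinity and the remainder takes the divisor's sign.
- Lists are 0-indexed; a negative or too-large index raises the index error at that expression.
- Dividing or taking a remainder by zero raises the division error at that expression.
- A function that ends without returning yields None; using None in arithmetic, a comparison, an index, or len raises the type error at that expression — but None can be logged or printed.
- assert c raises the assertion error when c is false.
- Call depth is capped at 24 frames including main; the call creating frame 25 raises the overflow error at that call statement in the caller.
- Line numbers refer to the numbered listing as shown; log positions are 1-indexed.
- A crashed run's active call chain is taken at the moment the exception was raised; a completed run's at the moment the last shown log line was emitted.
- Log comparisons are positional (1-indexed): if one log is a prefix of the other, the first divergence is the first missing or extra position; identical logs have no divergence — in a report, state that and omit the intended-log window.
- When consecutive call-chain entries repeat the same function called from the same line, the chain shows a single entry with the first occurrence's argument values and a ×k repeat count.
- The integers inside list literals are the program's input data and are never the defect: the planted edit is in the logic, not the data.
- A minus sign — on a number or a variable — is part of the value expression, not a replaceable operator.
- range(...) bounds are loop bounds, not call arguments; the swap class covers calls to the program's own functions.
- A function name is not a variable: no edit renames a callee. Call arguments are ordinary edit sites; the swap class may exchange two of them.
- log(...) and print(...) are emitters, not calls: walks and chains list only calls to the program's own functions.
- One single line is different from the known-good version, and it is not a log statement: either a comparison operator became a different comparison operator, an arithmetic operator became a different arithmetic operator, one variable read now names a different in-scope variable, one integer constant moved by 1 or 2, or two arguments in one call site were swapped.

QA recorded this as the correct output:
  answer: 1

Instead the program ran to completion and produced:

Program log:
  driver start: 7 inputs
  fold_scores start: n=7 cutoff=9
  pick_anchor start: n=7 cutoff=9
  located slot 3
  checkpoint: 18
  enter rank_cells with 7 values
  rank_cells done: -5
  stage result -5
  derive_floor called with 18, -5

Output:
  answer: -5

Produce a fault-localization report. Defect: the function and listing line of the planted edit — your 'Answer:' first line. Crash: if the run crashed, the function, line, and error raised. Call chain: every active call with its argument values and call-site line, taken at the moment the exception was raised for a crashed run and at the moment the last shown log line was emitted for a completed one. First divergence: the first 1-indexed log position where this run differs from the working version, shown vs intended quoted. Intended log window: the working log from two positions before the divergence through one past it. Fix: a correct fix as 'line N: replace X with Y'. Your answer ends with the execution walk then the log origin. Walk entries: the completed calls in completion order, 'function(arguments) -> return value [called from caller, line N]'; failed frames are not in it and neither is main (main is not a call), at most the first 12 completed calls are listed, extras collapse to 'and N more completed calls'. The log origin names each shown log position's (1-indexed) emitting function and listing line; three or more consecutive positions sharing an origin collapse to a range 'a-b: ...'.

Answer: the defect is in main at line 41.
The tell: No log line changed; the fault shows up purely in the output.
Call chain: main -> derive_floor(18, -5) (called at line 40).
First divergence: none — the logs agree in full.
Execution walk:
  pick_anchor([-1, 3, 0, 9, -5, -1, -2], 9) -> 3  [called from fold_scores, line 9]
  fold_scores([-1, 3, 0, 9, -5, -1, -2], 9) -> 18  [called from main, line 36]
  rank_cells([-1, 3, 0, 9, -5, -1, -2]) -> -5  [called from main, line 38]
  derive_floor(18, -5) -> 1  [called from main, line 40]
Origin of each log line:
  1 — main, line 35
  2 — fold_scores, line 8
  3 — pick_anchor, line 2
  4 — fold_scores, line 10
  5 — main, line 37
  6 — rank_cells, line 15
  7 — rank_cells, line 20
  8 — main, line 39
  9 — derive_floor, line 24
A correct fix: line 41: replace `low` with `total`.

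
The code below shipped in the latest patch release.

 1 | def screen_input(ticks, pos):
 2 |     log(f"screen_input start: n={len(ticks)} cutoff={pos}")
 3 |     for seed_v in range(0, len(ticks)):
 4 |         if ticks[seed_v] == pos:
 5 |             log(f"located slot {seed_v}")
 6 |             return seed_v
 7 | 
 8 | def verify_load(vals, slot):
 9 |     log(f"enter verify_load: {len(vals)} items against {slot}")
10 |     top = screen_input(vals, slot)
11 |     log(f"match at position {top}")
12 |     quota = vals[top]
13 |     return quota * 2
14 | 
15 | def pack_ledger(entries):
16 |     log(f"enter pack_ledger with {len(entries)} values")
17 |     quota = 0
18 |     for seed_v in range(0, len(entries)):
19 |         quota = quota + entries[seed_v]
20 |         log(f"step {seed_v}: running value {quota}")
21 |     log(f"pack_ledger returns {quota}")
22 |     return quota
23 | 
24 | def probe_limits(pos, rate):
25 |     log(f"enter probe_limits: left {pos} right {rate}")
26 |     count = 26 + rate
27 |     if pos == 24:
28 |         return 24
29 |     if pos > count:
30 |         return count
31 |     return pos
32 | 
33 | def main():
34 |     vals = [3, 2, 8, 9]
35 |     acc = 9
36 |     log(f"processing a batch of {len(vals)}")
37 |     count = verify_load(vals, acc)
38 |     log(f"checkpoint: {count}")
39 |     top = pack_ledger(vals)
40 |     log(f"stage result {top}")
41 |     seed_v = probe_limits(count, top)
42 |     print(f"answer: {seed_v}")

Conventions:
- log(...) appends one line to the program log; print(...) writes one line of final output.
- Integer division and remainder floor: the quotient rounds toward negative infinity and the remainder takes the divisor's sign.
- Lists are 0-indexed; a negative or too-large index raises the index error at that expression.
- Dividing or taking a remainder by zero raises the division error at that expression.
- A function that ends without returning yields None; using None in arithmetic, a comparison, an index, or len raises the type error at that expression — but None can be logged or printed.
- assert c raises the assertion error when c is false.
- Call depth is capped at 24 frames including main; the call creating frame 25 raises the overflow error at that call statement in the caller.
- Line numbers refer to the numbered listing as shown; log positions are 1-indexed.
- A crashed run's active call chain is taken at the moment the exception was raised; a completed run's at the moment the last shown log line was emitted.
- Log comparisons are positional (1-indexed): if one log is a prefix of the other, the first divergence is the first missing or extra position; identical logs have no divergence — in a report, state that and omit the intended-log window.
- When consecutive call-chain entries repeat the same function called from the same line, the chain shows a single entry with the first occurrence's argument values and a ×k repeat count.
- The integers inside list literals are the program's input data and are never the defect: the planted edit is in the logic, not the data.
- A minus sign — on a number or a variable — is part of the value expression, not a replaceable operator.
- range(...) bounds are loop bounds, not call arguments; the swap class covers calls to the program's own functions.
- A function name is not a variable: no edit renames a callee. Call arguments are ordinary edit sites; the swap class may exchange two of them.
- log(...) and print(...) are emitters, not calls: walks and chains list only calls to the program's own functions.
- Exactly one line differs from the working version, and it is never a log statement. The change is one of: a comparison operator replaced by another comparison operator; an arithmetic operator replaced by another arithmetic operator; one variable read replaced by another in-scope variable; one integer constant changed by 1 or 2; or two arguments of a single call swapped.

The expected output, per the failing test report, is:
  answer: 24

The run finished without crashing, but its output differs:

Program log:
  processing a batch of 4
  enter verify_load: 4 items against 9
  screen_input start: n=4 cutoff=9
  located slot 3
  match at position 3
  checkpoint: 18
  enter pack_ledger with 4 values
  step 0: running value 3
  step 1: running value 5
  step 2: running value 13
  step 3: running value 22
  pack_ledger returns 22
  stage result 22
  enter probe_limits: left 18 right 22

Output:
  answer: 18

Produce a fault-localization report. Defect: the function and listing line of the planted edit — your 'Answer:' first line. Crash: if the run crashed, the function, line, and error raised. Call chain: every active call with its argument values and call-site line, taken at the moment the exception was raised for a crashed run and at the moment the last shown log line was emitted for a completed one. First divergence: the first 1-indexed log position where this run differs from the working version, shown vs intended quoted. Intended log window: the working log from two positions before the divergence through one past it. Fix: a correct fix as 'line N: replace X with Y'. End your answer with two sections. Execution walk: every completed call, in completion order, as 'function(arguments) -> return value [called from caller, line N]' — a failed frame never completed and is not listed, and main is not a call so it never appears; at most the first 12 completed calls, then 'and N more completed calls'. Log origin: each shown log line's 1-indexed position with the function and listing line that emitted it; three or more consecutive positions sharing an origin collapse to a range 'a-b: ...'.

Answer: the defect is in probe_limits at line 27.
Key observation: Nothing in the log betrays the bug — only the output does.
Call chain: main -> probe_limits(18, 22) (called at line 41).
First divergence: none; the two logs match at every position.
Execution walk:
  screen_input([3, 2, 8, 9], 9) -> 3  [called from verify_load, line 10]
  verify_load([3, 2, 8, 9], 9) -> 18  [called from main, line 37]
  pack_ledger([3, 2, 8, 9]) -> 22  [called from main, line 39]
  probe_limits(18, 22) -> 18  [called from main, line 41]
Log origin:
  1: from main, line 36
  2: from verify_load, line 9
  3: from screen_input, line 2
  4: from screen_input, line 5
  5: from verify_load, line 11
  6: from main, line 38
  7: from pack_ledger, line 16
  8-11: from pack_ledger, line 20
  12: from pack_ledger, line 21
  13: from main, line 40
  14: from probe_limits, line 25
A correct fix: line 27: replace `==` with `<`.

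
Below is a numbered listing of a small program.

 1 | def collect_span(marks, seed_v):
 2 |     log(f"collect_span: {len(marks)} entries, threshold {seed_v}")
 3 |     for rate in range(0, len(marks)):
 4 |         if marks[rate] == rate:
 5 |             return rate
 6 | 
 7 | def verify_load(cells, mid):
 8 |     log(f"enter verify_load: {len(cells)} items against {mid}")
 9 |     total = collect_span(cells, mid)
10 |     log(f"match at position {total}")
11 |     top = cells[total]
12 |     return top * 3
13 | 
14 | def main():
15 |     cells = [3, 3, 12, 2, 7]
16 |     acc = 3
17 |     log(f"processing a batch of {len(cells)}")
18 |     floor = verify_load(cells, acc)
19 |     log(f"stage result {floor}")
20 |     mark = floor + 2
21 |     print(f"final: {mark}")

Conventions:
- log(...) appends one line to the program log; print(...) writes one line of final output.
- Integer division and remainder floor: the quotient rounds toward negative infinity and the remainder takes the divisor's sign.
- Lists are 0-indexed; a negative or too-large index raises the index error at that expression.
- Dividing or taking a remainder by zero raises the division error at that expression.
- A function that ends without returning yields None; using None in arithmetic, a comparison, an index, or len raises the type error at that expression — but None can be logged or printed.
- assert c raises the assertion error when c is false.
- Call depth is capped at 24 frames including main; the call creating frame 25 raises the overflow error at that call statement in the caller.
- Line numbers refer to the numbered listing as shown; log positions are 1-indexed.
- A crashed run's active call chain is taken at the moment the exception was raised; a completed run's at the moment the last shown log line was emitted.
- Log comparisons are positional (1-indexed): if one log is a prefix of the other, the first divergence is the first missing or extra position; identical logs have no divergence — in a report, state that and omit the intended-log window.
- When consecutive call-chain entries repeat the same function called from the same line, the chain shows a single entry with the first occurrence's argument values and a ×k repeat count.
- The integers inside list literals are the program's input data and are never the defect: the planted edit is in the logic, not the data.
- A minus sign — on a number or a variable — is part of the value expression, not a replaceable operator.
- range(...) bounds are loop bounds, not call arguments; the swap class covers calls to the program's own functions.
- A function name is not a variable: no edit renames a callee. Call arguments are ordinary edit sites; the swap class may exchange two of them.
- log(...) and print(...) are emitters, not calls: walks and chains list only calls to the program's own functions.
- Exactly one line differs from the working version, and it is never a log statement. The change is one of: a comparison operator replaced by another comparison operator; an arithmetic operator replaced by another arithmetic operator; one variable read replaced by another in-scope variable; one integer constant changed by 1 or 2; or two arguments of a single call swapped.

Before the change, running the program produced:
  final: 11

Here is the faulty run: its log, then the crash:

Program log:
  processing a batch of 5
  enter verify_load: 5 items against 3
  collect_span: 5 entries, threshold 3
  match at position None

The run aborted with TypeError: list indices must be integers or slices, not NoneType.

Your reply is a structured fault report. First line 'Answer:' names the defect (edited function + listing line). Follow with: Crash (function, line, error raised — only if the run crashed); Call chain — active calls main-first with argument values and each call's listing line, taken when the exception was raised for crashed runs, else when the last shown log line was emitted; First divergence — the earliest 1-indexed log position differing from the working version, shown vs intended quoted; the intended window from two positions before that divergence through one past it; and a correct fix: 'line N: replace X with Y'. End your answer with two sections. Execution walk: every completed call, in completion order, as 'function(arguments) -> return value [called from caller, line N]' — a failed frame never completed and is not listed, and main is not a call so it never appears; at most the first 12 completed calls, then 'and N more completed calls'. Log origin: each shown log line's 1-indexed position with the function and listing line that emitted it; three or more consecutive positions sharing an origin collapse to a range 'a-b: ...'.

Answer: the defect is in collect_span at line 4.
Key fact: The earliest visible damage is log position 4 — 'match at position None' rather than the intended 'match at position 0'.
Crash: verify_load, line 11, TypeError.
Call chain: main -> verify_load([3, 3, 12, 2, 7], 3) (called at line 18).
First divergence: position 4 — the shown line 'match at position None' should read 'match at position 0'.
Intended log window:
  2: enter verify_load: 5 items against 3
  3: collect_span: 5 entries, threshold 3
  4: match at position 0
  5: stage result 9
Execution walk:
  collect_span([3, 3, 12, 2, 7], 3) -> None  [called from verify_load, line 9]
Log line origins:
  1: emitted by main (line 17)
  2: emitted by verify_load (line 8)
  3: emitted by collect_span (line 2)
  4: emitted by verify_load (line 10)
A correct fix: line 4: replace `marks[rate] == rate` with `marks[rate] == seed_v`.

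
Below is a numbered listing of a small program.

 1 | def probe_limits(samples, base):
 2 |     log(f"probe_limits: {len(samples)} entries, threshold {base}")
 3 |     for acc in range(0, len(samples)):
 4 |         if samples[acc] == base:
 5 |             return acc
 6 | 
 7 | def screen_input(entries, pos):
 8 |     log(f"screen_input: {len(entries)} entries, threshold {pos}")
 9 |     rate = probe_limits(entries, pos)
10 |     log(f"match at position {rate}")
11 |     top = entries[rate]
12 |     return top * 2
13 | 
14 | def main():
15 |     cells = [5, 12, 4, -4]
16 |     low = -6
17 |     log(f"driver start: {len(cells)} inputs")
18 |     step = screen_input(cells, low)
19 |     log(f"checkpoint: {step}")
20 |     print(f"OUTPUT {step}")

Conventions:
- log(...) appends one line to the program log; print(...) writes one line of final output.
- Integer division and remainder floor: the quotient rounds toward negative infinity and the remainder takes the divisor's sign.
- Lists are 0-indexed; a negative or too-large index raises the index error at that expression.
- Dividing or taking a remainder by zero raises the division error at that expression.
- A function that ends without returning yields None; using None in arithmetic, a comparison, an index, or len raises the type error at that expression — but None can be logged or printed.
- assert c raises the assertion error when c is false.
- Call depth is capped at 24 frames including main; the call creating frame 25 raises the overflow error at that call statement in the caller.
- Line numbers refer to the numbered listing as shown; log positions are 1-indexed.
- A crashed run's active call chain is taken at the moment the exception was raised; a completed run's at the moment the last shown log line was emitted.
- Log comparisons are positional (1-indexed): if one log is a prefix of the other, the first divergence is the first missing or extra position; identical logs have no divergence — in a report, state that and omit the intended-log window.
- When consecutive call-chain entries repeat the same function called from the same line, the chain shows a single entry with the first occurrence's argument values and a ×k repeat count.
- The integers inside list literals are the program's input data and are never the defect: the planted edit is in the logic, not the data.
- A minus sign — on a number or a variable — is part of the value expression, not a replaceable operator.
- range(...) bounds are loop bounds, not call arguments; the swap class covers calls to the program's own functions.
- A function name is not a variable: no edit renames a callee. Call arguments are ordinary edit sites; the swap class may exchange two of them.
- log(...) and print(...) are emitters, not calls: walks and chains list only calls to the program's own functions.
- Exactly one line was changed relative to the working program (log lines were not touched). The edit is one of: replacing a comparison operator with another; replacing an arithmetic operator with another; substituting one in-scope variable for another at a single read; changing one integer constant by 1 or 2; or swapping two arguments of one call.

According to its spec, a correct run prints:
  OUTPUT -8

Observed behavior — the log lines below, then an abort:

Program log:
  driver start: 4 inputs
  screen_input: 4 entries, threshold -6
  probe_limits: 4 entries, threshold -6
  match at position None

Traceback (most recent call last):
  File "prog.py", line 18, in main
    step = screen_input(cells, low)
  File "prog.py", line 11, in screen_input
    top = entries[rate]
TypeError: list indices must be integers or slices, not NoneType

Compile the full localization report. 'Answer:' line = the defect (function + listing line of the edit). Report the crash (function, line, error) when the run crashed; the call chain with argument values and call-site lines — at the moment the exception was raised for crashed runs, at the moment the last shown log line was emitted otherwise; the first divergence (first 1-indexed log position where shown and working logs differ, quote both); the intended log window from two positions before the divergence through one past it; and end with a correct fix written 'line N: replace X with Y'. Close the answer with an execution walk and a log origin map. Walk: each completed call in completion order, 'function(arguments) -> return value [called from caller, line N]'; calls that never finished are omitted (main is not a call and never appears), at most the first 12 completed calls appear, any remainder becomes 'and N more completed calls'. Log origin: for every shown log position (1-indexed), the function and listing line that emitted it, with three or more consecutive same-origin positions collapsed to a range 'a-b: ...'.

Answer: the defect is in main at line 16.
The tell: Everything matches until log position 2, which reads 'screen_input: 4 entries, threshold -6' in place of 'screen_input: 4 entries, threshold -4'.
Crash: screen_input, line 11, TypeError.
Call chain: main -> screen_input([5, 12, 4, -4], -6) (called at line 18).
First divergence: at position 2 the run shows 'screen_input: 4 entries, threshold -6' where the working version logs 'screen_input: 4 entries, threshold -4'.
Intended log window:
  1: driver start: 4 inputs
  2: screen_input: 4 entries, threshold -4
  3: probe_limits: 4 entries, threshold -4
Execution walk:
  probe_limits([5, 12, 4, -4], -6) -> None  [called from screen_input, line 9]
Log origins:
  1: logged in main at line 17
  2: logged in screen_input at line 8
  3: logged in probe_limits at line 2
  4: logged in screen_input at line 10
A correct fix: line 16: replace `-6` with `-4`.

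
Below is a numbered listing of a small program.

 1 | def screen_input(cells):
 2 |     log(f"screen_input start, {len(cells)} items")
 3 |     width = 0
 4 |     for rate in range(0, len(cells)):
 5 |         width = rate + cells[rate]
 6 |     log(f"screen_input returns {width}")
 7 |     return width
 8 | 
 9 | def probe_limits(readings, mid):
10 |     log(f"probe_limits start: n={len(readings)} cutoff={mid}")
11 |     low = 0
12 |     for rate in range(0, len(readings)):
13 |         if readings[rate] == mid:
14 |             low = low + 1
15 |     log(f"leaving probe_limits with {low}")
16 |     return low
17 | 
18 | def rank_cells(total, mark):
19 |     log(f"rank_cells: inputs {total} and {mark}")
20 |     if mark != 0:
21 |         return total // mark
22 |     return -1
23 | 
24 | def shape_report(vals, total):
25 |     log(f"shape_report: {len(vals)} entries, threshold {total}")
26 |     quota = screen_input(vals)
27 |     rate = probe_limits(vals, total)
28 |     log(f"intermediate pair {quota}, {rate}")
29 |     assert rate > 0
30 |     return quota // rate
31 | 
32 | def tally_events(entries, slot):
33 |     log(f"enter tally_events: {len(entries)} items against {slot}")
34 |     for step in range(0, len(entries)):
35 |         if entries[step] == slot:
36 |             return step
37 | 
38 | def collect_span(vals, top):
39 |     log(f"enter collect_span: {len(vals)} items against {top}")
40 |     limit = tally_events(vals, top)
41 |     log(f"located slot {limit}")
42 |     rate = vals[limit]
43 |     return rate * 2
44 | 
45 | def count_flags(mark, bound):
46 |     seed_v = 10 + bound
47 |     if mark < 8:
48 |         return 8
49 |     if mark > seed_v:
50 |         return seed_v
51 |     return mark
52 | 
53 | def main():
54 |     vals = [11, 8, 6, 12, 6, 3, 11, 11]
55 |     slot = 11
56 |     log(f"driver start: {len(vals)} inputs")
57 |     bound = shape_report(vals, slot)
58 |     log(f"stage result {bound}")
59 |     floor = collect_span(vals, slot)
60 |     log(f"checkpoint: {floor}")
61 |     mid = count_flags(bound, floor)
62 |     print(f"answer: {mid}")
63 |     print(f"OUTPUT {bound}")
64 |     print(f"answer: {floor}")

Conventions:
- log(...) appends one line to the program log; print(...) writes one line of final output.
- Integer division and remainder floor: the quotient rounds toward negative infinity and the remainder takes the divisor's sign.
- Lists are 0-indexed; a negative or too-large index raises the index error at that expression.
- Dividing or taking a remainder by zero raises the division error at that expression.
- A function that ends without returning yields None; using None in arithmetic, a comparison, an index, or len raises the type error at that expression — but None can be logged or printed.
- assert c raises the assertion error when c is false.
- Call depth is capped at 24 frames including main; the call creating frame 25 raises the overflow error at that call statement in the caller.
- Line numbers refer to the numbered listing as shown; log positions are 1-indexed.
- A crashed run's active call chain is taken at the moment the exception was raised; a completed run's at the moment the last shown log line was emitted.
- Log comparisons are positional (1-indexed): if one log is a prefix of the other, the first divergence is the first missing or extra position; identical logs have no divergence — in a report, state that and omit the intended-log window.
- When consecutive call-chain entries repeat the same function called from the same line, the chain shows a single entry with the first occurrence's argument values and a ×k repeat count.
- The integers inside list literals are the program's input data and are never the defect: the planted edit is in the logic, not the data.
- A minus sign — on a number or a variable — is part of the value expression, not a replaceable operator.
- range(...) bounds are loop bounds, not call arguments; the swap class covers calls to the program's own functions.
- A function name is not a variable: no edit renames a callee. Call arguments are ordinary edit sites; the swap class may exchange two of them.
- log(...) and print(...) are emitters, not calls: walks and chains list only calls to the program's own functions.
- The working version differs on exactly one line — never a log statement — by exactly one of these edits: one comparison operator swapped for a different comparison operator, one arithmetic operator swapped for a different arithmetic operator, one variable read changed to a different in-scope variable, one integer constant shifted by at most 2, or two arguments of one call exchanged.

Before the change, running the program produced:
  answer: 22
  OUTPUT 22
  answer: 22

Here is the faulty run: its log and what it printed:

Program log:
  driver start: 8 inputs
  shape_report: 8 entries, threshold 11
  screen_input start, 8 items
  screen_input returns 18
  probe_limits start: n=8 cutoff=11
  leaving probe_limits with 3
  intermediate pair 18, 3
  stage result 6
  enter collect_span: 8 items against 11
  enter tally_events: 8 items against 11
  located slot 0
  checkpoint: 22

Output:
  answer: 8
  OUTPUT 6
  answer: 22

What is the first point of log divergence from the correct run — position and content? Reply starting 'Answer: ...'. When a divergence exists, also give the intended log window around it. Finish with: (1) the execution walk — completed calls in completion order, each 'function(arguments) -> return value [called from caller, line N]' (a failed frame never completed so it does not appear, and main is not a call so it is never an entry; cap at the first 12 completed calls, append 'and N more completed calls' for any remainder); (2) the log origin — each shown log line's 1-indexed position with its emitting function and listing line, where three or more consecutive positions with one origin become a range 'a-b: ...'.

Answer: at position 4 the run shows 'screen_input returns 18' where the working version logs 'screen_input returns 68'.
Intended log window:
  2: shape_report: 8 entries, threshold 11
  3: screen_input start, 8 items
  4: screen_input returns 68
  5: probe_limits start: n=8 cutoff=11
Execution walk:
  screen_input([11, 8, 6, 12, 6, 3, 11, 11]) -> 18  [called from shape_report, line 26]
  probe_limits([11, 8, 6, 12, 6, 3, 11, 11], 11) -> 3  [called from shape_report, line 27]
  shape_report([11, 8, 6, 12, 6, 3, 11, 11], 11) -> 6  [called from main, line 57]
  tally_events([11, 8, 6, 12, 6, 3, 11, 11], 11) -> 0  [called from collect_span, line 40]
  collect_span([11, 8, 6, 12, 6, 3, 11, 11], 11) -> 22  [called from main, line 59]
  count_flags(6, 22) -> 8  [called from main, line 61]
Origin of each log line:
  1: from main, line 56
  2: from shape_report, line 25
  3: from screen_input, line 2
  4: from screen_input, line 6
  5: from probe_limits, line 10
  6: from probe_limits, line 15
  7: from shape_report, line 28
  8: from main, line 58
  9: from collect_span, line 39
  10: from tally_events, line 33
  11: from collect_span, line 41
  12: from main, line 60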